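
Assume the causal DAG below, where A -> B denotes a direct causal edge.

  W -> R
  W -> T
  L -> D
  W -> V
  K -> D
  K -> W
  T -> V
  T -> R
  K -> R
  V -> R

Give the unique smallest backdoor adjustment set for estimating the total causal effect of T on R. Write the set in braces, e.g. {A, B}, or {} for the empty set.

{W}

Variables eligible for adjustment (non-descendants of T, excluding T and R): {D, K, L, W}.
Backdoor paths from T to R:
  P1: T <- W <- K -> R
  P2: T <- W -> V -> R
  P3: T <- W -> R
The empty set is not sufficient: P1 (T <- W <- K -> R) has no collider blocking it and no conditioned non-collider, so it is open.
Try {W}:
  P1: blocked at chain node W ∈ conditioning set.
  P2: blocked at fork node W ∈ conditioning set.
  P3: blocked at fork node W ∈ conditioning set.
{W} contains no descendant of T and blocks every backdoor path.
No other singleton works — e.g. {K} leaves P2 open — so {W} is the unique smallest valid adjustment set.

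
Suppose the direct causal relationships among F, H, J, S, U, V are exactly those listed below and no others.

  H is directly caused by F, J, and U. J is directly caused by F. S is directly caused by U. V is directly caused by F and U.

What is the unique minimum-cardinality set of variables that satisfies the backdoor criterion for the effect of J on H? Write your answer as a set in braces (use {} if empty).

{F}

Variables eligible for adjustment (non-descendants of J, excluding J and H): {F, S, U, V}.
Backdoor paths from J to H:
  P1: J <- F -> H
  P2: J <- F -> V <- U -> H
The empty set is not sufficient: P1 (J <- F -> H) has no collider blocking it and no conditioned non-collider, so it is open.
Try {F}:
  P1: blocked at fork node F ∈ conditioning set.
  P2: blocked at fork node F ∈ conditioning set.
{F} contains no descendant of J and blocks every backdoor path.
No other singleton works — e.g. {U} leaves P1 open — so {F} is the unique smallest valid adjustment set.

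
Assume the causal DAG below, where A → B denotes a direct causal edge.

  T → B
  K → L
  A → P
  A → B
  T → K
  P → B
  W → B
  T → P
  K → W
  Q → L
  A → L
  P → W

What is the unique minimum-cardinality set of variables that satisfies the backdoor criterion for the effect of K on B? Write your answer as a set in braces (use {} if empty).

{T}

Variables eligible for adjustment (non-descendants of K, excluding K and B): {A, P, Q, T}.
Backdoor paths from K to B:
  P1: K <- T -> P <- A -> B
  P2: K <- T -> P -> W -> B
  P3: K <- T -> P -> B
  P4: K <- T -> B
The empty set is not sufficient: P2 (K <- T -> P -> W -> B) has no collider blocking it and no conditioned non-collider, so it is open.
Try {T}:
  P1: blocked at fork node T ∈ conditioning set.
  P2: blocked at fork node T ∈ conditioning set.
  P3: blocked at fork node T ∈ conditioning set.
  P4: blocked at fork node T ∈ conditioning set.
{T} contains no descendant of K and blocks every backdoor path.
No other singleton works — e.g. {A} leaves P2 open — so {T} is the unique smallest valid adjustment set.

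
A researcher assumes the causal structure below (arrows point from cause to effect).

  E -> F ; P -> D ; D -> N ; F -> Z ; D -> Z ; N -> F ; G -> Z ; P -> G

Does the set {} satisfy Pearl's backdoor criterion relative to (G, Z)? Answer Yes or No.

No

Backdoor paths from G to Z (paths whose first edge points into G):
  P1: G <- P -> D -> N -> F -> Z
  P2: G <- P -> D -> Z
Condition 1 (no descendant of G in the set): holds — descendants of G are {Z}; none are in {}.
Condition 2 (every backdoor path blocked by {}):
  P1: open — no interior node is in the conditioning set.
  P2: open — no interior node is in the conditioning set.
{} does not satisfy the backdoor criterion.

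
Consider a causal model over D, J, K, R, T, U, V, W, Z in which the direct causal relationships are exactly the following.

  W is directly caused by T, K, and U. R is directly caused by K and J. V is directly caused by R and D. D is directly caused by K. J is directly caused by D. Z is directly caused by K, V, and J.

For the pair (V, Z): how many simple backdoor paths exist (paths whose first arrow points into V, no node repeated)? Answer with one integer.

8

A backdoor path from V to Z is any simple undirected path whose first edge points into V (i.e. leaves V via a parent).
Parents of V: {D, R}.
Enumerating:
  P1: V <- D <- K -> R <- J -> Z
  P2: V <- D <- K -> Z
  P3: V <- D -> J -> R <- K -> Z
  P4: V <- D -> J -> Z
  P5: V <- R <- K -> D -> J -> Z
  P6: V <- R <- K -> Z
  P7: V <- R <- J <- D <- K -> Z
  P8: V <- R <- J -> Z
That exhausts the simple backdoor paths. Count: 8.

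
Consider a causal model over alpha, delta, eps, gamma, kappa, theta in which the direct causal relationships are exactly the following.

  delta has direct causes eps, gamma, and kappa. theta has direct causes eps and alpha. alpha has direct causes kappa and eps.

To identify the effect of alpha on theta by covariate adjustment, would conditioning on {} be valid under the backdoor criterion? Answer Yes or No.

No

Backdoor paths from alpha to theta (paths whose first edge points into alpha):
  P1: alpha <- eps -> theta
  P2: alpha <- kappa -> delta <- eps -> theta
Condition 1 (no descendant of alpha in the set): holds — descendants of alpha are {theta}; none are in {}.
Condition 2 (every backdoor path blocked by {}):
  P1: open — no interior node is in the conditioning set.
  P2: blocked at collider delta (neither it nor any descendant is in the conditioning set).
{} does not satisfy the backdoor criterion.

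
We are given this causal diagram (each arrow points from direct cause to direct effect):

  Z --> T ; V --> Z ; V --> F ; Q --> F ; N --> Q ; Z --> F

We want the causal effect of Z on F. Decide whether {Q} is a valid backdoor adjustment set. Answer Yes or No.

Backdoor paths from Z to F (paths whose first edge points into Z):
  P1: Z <- V -> F
Condition 1 (no descendant of Z in the set): holds — descendants of Z are {F, T}; none are in {Q}.
Condition 2 (every backdoor path blocked by {Q}):
  P1: open — no interior node is in the conditioning set.
{Q} does not satisfy the backdoor criterion.

No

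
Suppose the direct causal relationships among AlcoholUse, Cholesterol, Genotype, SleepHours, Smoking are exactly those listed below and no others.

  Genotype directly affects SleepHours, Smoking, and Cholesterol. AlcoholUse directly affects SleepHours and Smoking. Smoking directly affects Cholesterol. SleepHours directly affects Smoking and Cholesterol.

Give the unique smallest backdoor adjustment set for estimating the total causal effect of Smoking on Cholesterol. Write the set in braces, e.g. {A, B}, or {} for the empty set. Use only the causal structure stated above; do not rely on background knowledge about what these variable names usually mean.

{Genotype, SleepHours}

Variables eligible for adjustment (non-descendants of Smoking, excluding Smoking and Cholesterol): {AlcoholUse, Genotype, SleepHours}.
Backdoor paths from Smoking to Cholesterol:
  P1: Smoking <- AlcoholUse -> SleepHours <- Genotype -> Cholesterol
  P2: Smoking <- AlcoholUse -> SleepHours -> Cholesterol
  P3: Smoking <- Genotype -> SleepHours -> Cholesterol
  P4: Smoking <- Genotype -> Cholesterol
  P5: Smoking <- SleepHours <- Genotype -> Cholesterol
  P6: Smoking <- SleepHours -> Cholesterol
The empty set is not sufficient: P2 (Smoking <- AlcoholUse -> SleepHours -> Cholesterol) has no collider blocking it and no conditioned non-collider, so it is open.
Try {Genotype, SleepHours}:
  P1: blocked at fork node Genotype ∈ conditioning set.
  P2: blocked at chain node SleepHours ∈ conditioning set.
  P3: blocked at fork node Genotype ∈ conditioning set.
  P4: blocked at fork node Genotype ∈ conditioning set.
  P5: blocked at chain node SleepHours ∈ conditioning set.
  P6: blocked at fork node SleepHours ∈ conditioning set.
{Genotype, SleepHours} contains no descendant of Smoking and blocks every backdoor path.
Every element of {Genotype, SleepHours} is needed (dropping Genotype leaves P1 open; dropping SleepHours leaves P2 open), so no proper subset is valid.
Among all size-2 subsets of the eligible variables, only {Genotype, SleepHours} blocks every backdoor path, so it is the unique smallest valid adjustment set.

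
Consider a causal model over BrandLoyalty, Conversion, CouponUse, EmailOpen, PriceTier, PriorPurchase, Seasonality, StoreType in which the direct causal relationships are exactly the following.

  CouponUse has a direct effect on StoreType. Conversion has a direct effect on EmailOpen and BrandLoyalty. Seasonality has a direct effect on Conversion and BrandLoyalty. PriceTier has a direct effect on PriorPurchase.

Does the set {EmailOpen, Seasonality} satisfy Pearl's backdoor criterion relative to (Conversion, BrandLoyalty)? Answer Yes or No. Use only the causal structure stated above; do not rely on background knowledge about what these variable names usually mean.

No

Backdoor paths from Conversion to BrandLoyalty (paths whose first edge points into Conversion):
  P1: Conversion <- Seasonality -> BrandLoyalty
Condition 1 (no descendant of Conversion in the set): FAILS — EmailOpen is a descendant of Conversion.
Condition 2 (every backdoor path blocked by {EmailOpen, Seasonality}):
  P1: blocked at fork node Seasonality ∈ conditioning set.
{EmailOpen, Seasonality} does not satisfy the backdoor criterion.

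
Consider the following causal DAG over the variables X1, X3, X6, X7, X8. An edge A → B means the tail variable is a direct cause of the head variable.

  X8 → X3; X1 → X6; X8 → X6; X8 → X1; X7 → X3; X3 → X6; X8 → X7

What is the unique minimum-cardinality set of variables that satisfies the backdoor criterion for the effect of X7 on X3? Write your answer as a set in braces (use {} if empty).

{X8}

Variables eligible for adjustment (non-descendants of X7, excluding X7 and X3): {X1, X8}.
Backdoor paths from X7 to X3:
  P1: X7 <- X8 -> X3
  P2: X7 <- X8 -> X1 -> X6 <- X3
  P3: X7 <- X8 -> X6 <- X3
The empty set is not sufficient: P1 (X7 <- X8 -> X3) has no collider blocking it and no conditioned non-collider, so it is open.
Try {X8}:
  P1: blocked at fork node X8 ∈ conditioning set.
  P2: blocked at fork node X8 ∈ conditioning set.
  P3: blocked at fork node X8 ∈ conditioning set.
{X8} contains no descendant of X7 and blocks every backdoor path.
No other singleton works — e.g. {X1} leaves P1 open — so {X8} is the unique smallest valid adjustment set.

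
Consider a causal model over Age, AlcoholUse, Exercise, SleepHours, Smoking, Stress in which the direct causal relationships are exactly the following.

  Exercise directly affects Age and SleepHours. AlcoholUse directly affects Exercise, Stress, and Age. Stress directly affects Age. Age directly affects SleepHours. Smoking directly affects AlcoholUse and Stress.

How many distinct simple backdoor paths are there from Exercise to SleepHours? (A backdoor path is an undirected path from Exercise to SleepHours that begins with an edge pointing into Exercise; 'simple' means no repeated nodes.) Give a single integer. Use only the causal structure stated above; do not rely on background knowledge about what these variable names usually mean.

3

A backdoor path from Exercise to SleepHours is any simple undirected path whose first edge points into Exercise (i.e. leaves Exercise via a parent).
Parents of Exercise: {AlcoholUse}.
Enumerating:
  P1: Exercise <- AlcoholUse <- Smoking -> Stress -> Age -> SleepHours
  P2: Exercise <- AlcoholUse -> Stress -> Age -> SleepHours
  P3: Exercise <- AlcoholUse -> Age -> SleepHours
That exhausts the simple backdoor paths. Count: 3.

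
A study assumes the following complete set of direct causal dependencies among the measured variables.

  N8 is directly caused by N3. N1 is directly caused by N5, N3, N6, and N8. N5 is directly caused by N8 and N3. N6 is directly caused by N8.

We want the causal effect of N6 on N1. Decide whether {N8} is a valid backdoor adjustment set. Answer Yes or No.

Yes

Backdoor paths from N6 to N1 (paths whose first edge points into N6):
  P1: N6 <- N8 <- N3 -> N5 -> N1
  P2: N6 <- N8 <- N3 -> N1
  P3: N6 <- N8 -> N5 <- N3 -> N1
  P4: N6 <- N8 -> N5 -> N1
  P5: N6 <- N8 -> N1
Condition 1 (no descendant of N6 in the set): holds — descendants of N6 are {N1}; none are in {N8}.
Condition 2 (every backdoor path blocked by {N8}):
  P1: blocked at chain node N8 ∈ conditioning set.
  P2: blocked at chain node N8 ∈ conditioning set.
  P3: blocked at fork node N8 ∈ conditioning set.
  P4: blocked at fork node N8 ∈ conditioning set.
  P5: blocked at fork node N8 ∈ conditioning set.
{N8} satisfies the backdoor criterion.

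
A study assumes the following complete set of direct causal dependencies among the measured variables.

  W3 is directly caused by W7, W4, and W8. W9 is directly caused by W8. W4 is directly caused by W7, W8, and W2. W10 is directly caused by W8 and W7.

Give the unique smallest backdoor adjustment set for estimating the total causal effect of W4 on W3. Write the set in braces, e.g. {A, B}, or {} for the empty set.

{W7, W8}

Variables eligible for adjustment (non-descendants of W4, excluding W4 and W3): {W10, W2, W7, W8, W9}.
Backdoor paths from W4 to W3:
  P1: W4 <- W7 -> W10 <- W8 -> W3
  P2: W4 <- W7 -> W3
  P3: W4 <- W8 -> W10 <- W7 -> W3
  P4: W4 <- W8 -> W3
The empty set is not sufficient: P2 (W4 <- W7 -> W3) has no collider blocking it and no conditioned non-collider, so it is open.
Try {W7, W8}:
  P1: blocked at fork node W7 ∈ conditioning set.
  P2: blocked at fork node W7 ∈ conditioning set.
  P3: blocked at fork node W8 ∈ conditioning set.
  P4: blocked at fork node W8 ∈ conditioning set.
{W7, W8} contains no descendant of W4 and blocks every backdoor path.
Every element of {W7, W8} is needed (dropping W7 leaves P2 open; dropping W8 leaves P4 open), so no proper subset is valid.
Among all size-2 subsets of the eligible variables, only {W7, W8} blocks every backdoor path, so it is the unique smallest valid adjustment set.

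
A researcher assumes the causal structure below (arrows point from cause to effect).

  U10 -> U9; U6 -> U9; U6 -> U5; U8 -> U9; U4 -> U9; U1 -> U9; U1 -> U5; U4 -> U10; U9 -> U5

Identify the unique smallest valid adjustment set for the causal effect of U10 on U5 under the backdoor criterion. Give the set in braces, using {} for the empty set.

Variables eligible for adjustment (non-descendants of U10, excluding U10 and U5): {U1, U4, U6, U8}.
Backdoor paths from U10 to U5:
  P1: U10 <- U4 -> U9 <- U1 -> U5
  P2: U10 <- U4 -> U9 <- U6 -> U5
  P3: U10 <- U4 -> U9 -> U5
The empty set is not sufficient: P3 (U10 <- U4 -> U9 -> U5) has no collider blocking it and no conditioned non-collider, so it is open.
Try {U4}:
  P1: blocked at fork node U4 ∈ conditioning set.
  P2: blocked at fork node U4 ∈ conditioning set.
  P3: blocked at fork node U4 ∈ conditioning set.
{U4} contains no descendant of U10 and blocks every backdoor path.
No other singleton works — e.g. {U1} leaves P3 open — so {U4} is the unique smallest valid adjustment set.

{U4}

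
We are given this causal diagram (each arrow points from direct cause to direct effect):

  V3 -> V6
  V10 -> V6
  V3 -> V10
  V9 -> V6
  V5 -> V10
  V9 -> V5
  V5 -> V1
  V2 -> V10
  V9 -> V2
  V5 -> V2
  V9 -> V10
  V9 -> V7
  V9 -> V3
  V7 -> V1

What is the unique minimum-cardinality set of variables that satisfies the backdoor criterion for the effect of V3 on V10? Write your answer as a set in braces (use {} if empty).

{V9}

Variables eligible for adjustment (non-descendants of V3, excluding V3 and V10): {V1, V2, V5, V7, V9}.
Backdoor paths from V3 to V10:
  P1: V3 <- V9 -> V5 -> V2 -> V10
  P2: V3 <- V9 -> V5 -> V10
  P3: V3 <- V9 -> V2 <- V5 -> V10
  P4: V3 <- V9 -> V2 -> V10
  P5: V3 <- V9 -> V7 -> V1 <- V5 -> V2 -> V10
  P6: V3 <- V9 -> V7 -> V1 <- V5 -> V10
  P7: V3 <- V9 -> V10
  P8: V3 <- V9 -> V6 <- V10
The empty set is not sufficient: P1 (V3 <- V9 -> V5 -> V2 -> V10) has no collider blocking it and no conditioned non-collider, so it is open.
Try {V9}:
  P1: blocked at fork node V9 ∈ conditioning set.
  P2: blocked at fork node V9 ∈ conditioning set.
  P3: blocked at fork node V9 ∈ conditioning set.
  P4: blocked at fork node V9 ∈ conditioning set.
  P5: blocked at fork node V9 ∈ conditioning set.
  P6: blocked at fork node V9 ∈ conditioning set.
  P7: blocked at fork node V9 ∈ conditioning set.
  P8: blocked at fork node V9 ∈ conditioning set.
{V9} contains no descendant of V3 and blocks every backdoor path.
No other singleton works — e.g. {V5} leaves P4 open — so {V9} is the unique smallest valid adjustment set.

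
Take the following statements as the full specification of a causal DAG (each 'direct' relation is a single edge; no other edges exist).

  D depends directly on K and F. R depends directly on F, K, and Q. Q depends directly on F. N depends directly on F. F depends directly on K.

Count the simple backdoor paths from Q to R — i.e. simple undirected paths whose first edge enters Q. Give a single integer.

3

A backdoor path from Q to R is any simple undirected path whose first edge points into Q (i.e. leaves Q via a parent).
Parents of Q: {F}.
Enumerating:
  P1: Q <- F <- K -> R
  P2: Q <- F -> D <- K -> R
  P3: Q <- F -> R
That exhausts the simple backdoor paths. Count: 3.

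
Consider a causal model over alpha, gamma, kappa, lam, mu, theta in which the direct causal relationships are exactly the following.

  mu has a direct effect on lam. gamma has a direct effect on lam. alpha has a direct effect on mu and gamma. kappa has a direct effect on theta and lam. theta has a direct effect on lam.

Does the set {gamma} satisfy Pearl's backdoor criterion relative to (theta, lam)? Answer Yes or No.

Backdoor paths from theta to lam (paths whose first edge points into theta):
  P1: theta <- kappa -> lam
Condition 1 (no descendant of theta in the set): holds — descendants of theta are {lam}; none are in {gamma}.
Condition 2 (every backdoor path blocked by {gamma}):
  P1: open — no interior node is in the conditioning set.
{gamma} does not satisfy the backdoor criterion.

No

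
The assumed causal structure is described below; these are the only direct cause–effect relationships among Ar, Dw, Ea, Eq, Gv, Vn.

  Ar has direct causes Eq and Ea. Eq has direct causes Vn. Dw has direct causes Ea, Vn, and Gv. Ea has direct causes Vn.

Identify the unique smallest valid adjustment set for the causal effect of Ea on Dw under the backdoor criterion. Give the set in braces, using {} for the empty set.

Variables eligible for adjustment (non-descendants of Ea, excluding Ea and Dw): {Eq, Gv, Vn}.
Backdoor paths from Ea to Dw:
  P1: Ea <- Vn -> Dw
The empty set is not sufficient: P1 (Ea <- Vn -> Dw) has no collider blocking it and no conditioned non-collider, so it is open.
Try {Vn}:
  P1: blocked at fork node Vn ∈ conditioning set.
{Vn} contains no descendant of Ea and blocks every backdoor path.
No other singleton works — e.g. {Gv} leaves P1 open — so {Vn} is the unique smallest valid adjustment set.

{Vn}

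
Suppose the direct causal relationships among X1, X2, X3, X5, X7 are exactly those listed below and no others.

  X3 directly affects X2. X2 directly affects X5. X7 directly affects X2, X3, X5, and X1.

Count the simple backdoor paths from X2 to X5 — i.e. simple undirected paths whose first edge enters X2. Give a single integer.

2

A backdoor path from X2 to X5 is any simple undirected path whose first edge points into X2 (i.e. leaves X2 via a parent).
Parents of X2: {X3, X7}.
Enumerating:
  P1: X2 <- X7 -> X5
  P2: X2 <- X3 <- X7 -> X5
That exhausts the simple backdoor paths. Count: 2.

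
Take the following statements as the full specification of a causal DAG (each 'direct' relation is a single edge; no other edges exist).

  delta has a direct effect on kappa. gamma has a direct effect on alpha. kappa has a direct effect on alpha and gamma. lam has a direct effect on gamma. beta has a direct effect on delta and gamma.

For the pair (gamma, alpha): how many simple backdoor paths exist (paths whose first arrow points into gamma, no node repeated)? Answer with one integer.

A backdoor path from gamma to alpha is any simple undirected path whose first edge points into gamma (i.e. leaves gamma via a parent).
Parents of gamma: {beta, kappa, lam}.
Enumerating:
  P1: gamma <- beta -> delta -> kappa -> alpha
  P2: gamma <- kappa -> alpha
That exhausts the simple backdoor paths. Count: 2.

2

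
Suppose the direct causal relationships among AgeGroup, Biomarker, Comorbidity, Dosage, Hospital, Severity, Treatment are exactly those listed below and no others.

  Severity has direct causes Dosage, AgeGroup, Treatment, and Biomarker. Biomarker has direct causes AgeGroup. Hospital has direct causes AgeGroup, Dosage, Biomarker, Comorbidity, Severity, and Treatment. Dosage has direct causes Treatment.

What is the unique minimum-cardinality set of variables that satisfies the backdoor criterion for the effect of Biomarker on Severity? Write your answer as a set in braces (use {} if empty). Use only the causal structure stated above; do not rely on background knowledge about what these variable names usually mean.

Variables eligible for adjustment (non-descendants of Biomarker, excluding Biomarker and Severity): {AgeGroup, Comorbidity, Dosage, Treatment}.
Backdoor paths from Biomarker to Severity:
  P1: Biomarker <- AgeGroup -> Severity
  P2: Biomarker <- AgeGroup -> Hospital <- Treatment -> Dosage -> Severity
  P3: Biomarker <- AgeGroup -> Hospital <- Treatment -> Severity
  P4: Biomarker <- AgeGroup -> Hospital <- Dosage <- Treatment -> Severity
  P5: Biomarker <- AgeGroup -> Hospital <- Dosage -> Severity
  P6: Biomarker <- AgeGroup -> Hospital <- Severity
The empty set is not sufficient: P1 (Biomarker <- AgeGroup -> Severity) has no collider blocking it and no conditioned non-collider, so it is open.
Try {AgeGroup}:
  P1: blocked at fork node AgeGroup ∈ conditioning set.
  P2: blocked at fork node AgeGroup ∈ conditioning set.
  P3: blocked at fork node AgeGroup ∈ conditioning set.
  P4: blocked at fork node AgeGroup ∈ conditioning set.
  P5: blocked at fork node AgeGroup ∈ conditioning set.
  P6: blocked at fork node AgeGroup ∈ conditioning set.
{AgeGroup} contains no descendant of Biomarker and blocks every backdoor path.
No other singleton works — e.g. {Comorbidity} leaves P1 open — so {AgeGroup} is the unique smallest valid adjustment set.

{AgeGroup}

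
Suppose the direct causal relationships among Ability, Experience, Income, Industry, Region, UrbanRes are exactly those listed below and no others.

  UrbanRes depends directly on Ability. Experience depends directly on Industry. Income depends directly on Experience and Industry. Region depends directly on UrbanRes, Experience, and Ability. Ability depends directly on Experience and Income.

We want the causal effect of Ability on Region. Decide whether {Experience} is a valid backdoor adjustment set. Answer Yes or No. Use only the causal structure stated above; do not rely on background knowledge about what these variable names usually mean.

Backdoor paths from Ability to Region (paths whose first edge points into Ability):
  P1: Ability <- Experience -> Region
  P2: Ability <- Income <- Industry -> Experience -> Region
  P3: Ability <- Income <- Experience -> Region
Condition 1 (no descendant of Ability in the set): holds — descendants of Ability are {Region, UrbanRes}; none are in {Experience}.
Condition 2 (every backdoor path blocked by {Experience}):
  P1: blocked at fork node Experience ∈ conditioning set.
  P2: blocked at chain node Experience ∈ conditioning set.
  P3: blocked at fork node Experience ∈ conditioning set.
{Experience} satisfies the backdoor criterion.

Yes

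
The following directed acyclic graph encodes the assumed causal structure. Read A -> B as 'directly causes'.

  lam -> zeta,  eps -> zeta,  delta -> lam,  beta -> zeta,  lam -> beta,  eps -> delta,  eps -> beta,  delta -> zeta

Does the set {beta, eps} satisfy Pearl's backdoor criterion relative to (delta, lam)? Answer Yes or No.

Backdoor paths from delta to lam (paths whose first edge points into delta):
  P1: delta <- eps -> beta <- lam
  P2: delta <- eps -> beta -> zeta <- lam
  P3: delta <- eps -> zeta <- lam
  P4: delta <- eps -> zeta <- beta <- lam
Condition 1 (no descendant of delta in the set): FAILS — beta is a descendant of delta.
Condition 2 (every backdoor path blocked by {beta, eps}):
  P1: blocked at fork node eps ∈ conditioning set.
  P2: blocked at fork node eps ∈ conditioning set.
  P3: blocked at fork node eps ∈ conditioning set.
  P4: blocked at fork node eps ∈ conditioning set.
{beta, eps} does not satisfy the backdoor criterion.

No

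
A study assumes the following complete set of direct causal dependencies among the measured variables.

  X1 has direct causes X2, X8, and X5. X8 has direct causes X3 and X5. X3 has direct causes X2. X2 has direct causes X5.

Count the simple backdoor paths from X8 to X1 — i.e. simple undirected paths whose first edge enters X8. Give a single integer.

4

A backdoor path from X8 to X1 is any simple undirected path whose first edge points into X8 (i.e. leaves X8 via a parent).
Parents of X8: {X3, X5}.
Enumerating:
  P1: X8 <- X5 -> X2 -> X1
  P2: X8 <- X5 -> X1
  P3: X8 <- X3 <- X2 <- X5 -> X1
  P4: X8 <- X3 <- X2 -> X1
That exhausts the simple backdoor paths. Count: 4.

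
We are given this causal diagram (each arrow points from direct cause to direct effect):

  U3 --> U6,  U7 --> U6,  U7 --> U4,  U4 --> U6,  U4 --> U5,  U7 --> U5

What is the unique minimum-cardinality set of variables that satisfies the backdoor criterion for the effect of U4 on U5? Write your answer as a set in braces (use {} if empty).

Variables eligible for adjustment (non-descendants of U4, excluding U4 and U5): {U3, U7}.
Backdoor paths from U4 to U5:
  P1: U4 <- U7 -> U5
The empty set is not sufficient: P1 (U4 <- U7 -> U5) has no collider blocking it and no conditioned non-collider, so it is open.
Try {U7}:
  P1: blocked at fork node U7 ∈ conditioning set.
{U7} contains no descendant of U4 and blocks every backdoor path.
No other singleton works — e.g. {U3} leaves P1 open — so {U7} is the unique smallest valid adjustment set.

{U7}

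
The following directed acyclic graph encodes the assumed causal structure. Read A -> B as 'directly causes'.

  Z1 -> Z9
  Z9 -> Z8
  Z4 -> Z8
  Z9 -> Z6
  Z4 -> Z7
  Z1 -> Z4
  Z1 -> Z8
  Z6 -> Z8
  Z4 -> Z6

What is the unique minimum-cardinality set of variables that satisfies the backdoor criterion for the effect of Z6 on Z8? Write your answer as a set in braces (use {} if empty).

{Z4, Z9}

Variables eligible for adjustment (non-descendants of Z6, excluding Z6 and Z8): {Z1, Z4, Z7, Z9}.
Backdoor paths from Z6 to Z8:
  P1: Z6 <- Z9 <- Z1 -> Z4 -> Z8
  P2: Z6 <- Z9 <- Z1 -> Z8
  P3: Z6 <- Z9 -> Z8
  P4: Z6 <- Z4 <- Z1 -> Z9 -> Z8
  P5: Z6 <- Z4 <- Z1 -> Z8
  P6: Z6 <- Z4 -> Z8
The empty set is not sufficient: P1 (Z6 <- Z9 <- Z1 -> Z4 -> Z8) has no collider blocking it and no conditioned non-collider, so it is open.
Try {Z4, Z9}:
  P1: blocked at chain node Z9 ∈ conditioning set.
  P2: blocked at chain node Z9 ∈ conditioning set.
  P3: blocked at fork node Z9 ∈ conditioning set.
  P4: blocked at chain node Z4 ∈ conditioning set.
  P5: blocked at chain node Z4 ∈ conditioning set.
  P6: blocked at fork node Z4 ∈ conditioning set.
{Z4, Z9} contains no descendant of Z6 and blocks every backdoor path.
Every element of {Z4, Z9} is needed (dropping Z4 leaves P5 open; dropping Z9 leaves P2 open), so no proper subset is valid.
Among all size-2 subsets of the eligible variables, only {Z4, Z9} blocks every backdoor path, so it is the unique smallest valid adjustment set.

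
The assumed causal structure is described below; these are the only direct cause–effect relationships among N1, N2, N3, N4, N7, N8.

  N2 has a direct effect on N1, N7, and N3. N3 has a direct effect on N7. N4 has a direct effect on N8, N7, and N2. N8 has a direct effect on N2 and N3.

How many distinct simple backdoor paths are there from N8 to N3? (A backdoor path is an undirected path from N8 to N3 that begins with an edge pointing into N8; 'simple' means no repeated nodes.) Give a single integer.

A backdoor path from N8 to N3 is any simple undirected path whose first edge points into N8 (i.e. leaves N8 via a parent).
Parents of N8: {N4}.
Enumerating:
  P1: N8 <- N4 -> N2 -> N3
  P2: N8 <- N4 -> N2 -> N7 <- N3
  P3: N8 <- N4 -> N7 <- N2 -> N3
  P4: N8 <- N4 -> N7 <- N3
That exhausts the simple backdoor paths. Count: 4.

4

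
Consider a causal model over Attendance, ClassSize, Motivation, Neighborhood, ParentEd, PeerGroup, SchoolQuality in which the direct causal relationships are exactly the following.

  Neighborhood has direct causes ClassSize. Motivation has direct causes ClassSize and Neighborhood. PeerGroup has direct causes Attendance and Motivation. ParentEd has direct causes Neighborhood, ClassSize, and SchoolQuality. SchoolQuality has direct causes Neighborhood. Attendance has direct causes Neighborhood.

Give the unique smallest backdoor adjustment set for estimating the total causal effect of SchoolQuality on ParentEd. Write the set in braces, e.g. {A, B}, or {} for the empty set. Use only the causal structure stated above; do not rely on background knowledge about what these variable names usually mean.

{Neighborhood}

Variables eligible for adjustment (non-descendants of SchoolQuality, excluding SchoolQuality and ParentEd): {Attendance, ClassSize, Motivation, Neighborhood, PeerGroup}.
Backdoor paths from SchoolQuality to ParentEd:
  P1: SchoolQuality <- Neighborhood <- ClassSize -> ParentEd
  P2: SchoolQuality <- Neighborhood -> Motivation <- ClassSize -> ParentEd
  P3: SchoolQuality <- Neighborhood -> Attendance -> PeerGroup <- Motivation <- ClassSize -> ParentEd
  P4: SchoolQuality <- Neighborhood -> ParentEd
The empty set is not sufficient: P1 (SchoolQuality <- Neighborhood <- ClassSize -> ParentEd) has no collider blocking it and no conditioned non-collider, so it is open.
Try {Neighborhood}:
  P1: blocked at chain node Neighborhood ∈ conditioning set.
  P2: blocked at fork node Neighborhood ∈ conditioning set.
  P3: blocked at fork node Neighborhood ∈ conditioning set.
  P4: blocked at fork node Neighborhood ∈ conditioning set.
{Neighborhood} contains no descendant of SchoolQuality and blocks every backdoor path.
No other singleton works — e.g. {ClassSize} leaves P4 open — so {Neighborhood} is the unique smallest valid adjustment set.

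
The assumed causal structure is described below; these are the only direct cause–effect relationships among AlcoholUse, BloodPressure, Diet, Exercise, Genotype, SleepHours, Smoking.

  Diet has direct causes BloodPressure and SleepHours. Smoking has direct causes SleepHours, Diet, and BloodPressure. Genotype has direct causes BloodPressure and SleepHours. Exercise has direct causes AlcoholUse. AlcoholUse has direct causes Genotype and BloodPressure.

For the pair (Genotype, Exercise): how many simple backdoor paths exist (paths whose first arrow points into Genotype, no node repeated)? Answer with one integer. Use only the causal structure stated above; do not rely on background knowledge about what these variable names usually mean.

5

A backdoor path from Genotype to Exercise is any simple undirected path whose first edge points into Genotype (i.e. leaves Genotype via a parent).
Parents of Genotype: {BloodPressure, SleepHours}.
Enumerating:
  P1: Genotype <- BloodPressure -> AlcoholUse -> Exercise
  P2: Genotype <- SleepHours -> Diet <- BloodPressure -> AlcoholUse -> Exercise
  P3: Genotype <- SleepHours -> Diet -> Smoking <- BloodPressure -> AlcoholUse -> Exercise
  P4: Genotype <- SleepHours -> Smoking <- BloodPressure -> AlcoholUse -> Exercise
  P5: Genotype <- SleepHours -> Smoking <- Diet <- BloodPressure -> AlcoholUse -> Exercise
That exhausts the simple backdoor paths. Count: 5.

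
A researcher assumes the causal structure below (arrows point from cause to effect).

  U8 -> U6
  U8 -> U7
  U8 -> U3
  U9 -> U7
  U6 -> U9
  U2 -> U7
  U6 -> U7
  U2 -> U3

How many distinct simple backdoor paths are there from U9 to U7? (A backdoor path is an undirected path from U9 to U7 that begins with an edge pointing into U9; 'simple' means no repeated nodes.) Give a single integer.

3

A backdoor path from U9 to U7 is any simple undirected path whose first edge points into U9 (i.e. leaves U9 via a parent).
Parents of U9: {U6}.
Enumerating:
  P1: U9 <- U6 <- U8 -> U3 <- U2 -> U7
  P2: U9 <- U6 <- U8 -> U7
  P3: U9 <- U6 -> U7
That exhausts the simple backdoor paths. Count: 3.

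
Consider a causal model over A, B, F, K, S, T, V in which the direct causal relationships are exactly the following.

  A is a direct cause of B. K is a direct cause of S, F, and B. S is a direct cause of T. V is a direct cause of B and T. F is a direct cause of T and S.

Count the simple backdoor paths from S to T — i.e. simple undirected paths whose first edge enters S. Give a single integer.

A backdoor path from S to T is any simple undirected path whose first edge points into S (i.e. leaves S via a parent).
Parents of S: {F, K}.
Enumerating:
  P1: S <- K -> F -> T
  P2: S <- K -> B <- V -> T
  P3: S <- F <- K -> B <- V -> T
  P4: S <- F -> T
That exhausts the simple backdoor paths. Count: 4.

4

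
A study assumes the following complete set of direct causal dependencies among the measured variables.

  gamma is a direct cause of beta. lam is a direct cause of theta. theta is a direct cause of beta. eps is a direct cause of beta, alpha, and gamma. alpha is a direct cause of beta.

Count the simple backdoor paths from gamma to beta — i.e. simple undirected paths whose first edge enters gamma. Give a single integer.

2

A backdoor path from gamma to beta is any simple undirected path whose first edge points into gamma (i.e. leaves gamma via a parent).
Parents of gamma: {eps}.
Enumerating:
  P1: gamma <- eps -> alpha -> beta
  P2: gamma <- eps -> beta
That exhausts the simple backdoor paths. Count: 2.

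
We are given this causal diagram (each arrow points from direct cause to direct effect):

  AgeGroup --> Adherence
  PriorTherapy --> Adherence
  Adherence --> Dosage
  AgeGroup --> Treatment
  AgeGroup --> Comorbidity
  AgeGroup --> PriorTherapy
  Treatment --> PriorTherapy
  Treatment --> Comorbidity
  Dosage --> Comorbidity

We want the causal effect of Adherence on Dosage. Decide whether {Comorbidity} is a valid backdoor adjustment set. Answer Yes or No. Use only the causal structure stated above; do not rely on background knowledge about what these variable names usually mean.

No

Backdoor paths from Adherence to Dosage (paths whose first edge points into Adherence):
  P1: Adherence <- AgeGroup -> Treatment -> Comorbidity <- Dosage
  P2: Adherence <- AgeGroup -> PriorTherapy <- Treatment -> Comorbidity <- Dosage
  P3: Adherence <- AgeGroup -> Comorbidity <- Dosage
  P4: Adherence <- PriorTherapy <- AgeGroup -> Treatment -> Comorbidity <- Dosage
  P5: Adherence <- PriorTherapy <- AgeGroup -> Comorbidity <- Dosage
  P6: Adherence <- PriorTherapy <- Treatment <- AgeGroup -> Comorbidity <- Dosage
  P7: Adherence <- PriorTherapy <- Treatment -> Comorbidity <- Dosage
Condition 1 (no descendant of Adherence in the set): FAILS — Comorbidity is a descendant of Adherence.
Condition 2 (every backdoor path blocked by {Comorbidity}):
  P1: open — collider(s) Comorbidity are conditioned on (or have a conditioned descendant) and no non-collider on the path is in the set.
  P2: open — collider(s) PriorTherapy, Comorbidity are conditioned on (or have a conditioned descendant) and no non-collider on the path is in the set.
  P3: open — collider(s) Comorbidity are conditioned on (or have a conditioned descendant) and no non-collider on the path is in the set.
  P4: open — collider(s) Comorbidity are conditioned on (or have a conditioned descendant) and no non-collider on the path is in the set.
  P5: open — collider(s) Comorbidity are conditioned on (or have a conditioned descendant) and no non-collider on the path is in the set.
  P6: open — collider(s) Comorbidity are conditioned on (or have a conditioned descendant) and no non-collider on the path is in the set.
  P7: open — collider(s) Comorbidity are conditioned on (or have a conditioned descendant) and no non-collider on the path is in the set.
{Comorbidity} does not satisfy the backdoor criterion.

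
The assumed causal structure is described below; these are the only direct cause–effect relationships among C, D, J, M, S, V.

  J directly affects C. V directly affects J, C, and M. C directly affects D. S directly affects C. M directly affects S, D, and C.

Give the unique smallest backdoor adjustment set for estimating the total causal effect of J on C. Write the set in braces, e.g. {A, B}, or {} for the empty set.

{V}

Variables eligible for adjustment (non-descendants of J, excluding J and C): {M, S, V}.
Backdoor paths from J to C:
  P1: J <- V -> M -> S -> C
  P2: J <- V -> M -> C
  P3: J <- V -> M -> D <- C
  P4: J <- V -> C
The empty set is not sufficient: P1 (J <- V -> M -> S -> C) has no collider blocking it and no conditioned non-collider, so it is open.
Try {V}:
  P1: blocked at fork node V ∈ conditioning set.
  P2: blocked at fork node V ∈ conditioning set.
  P3: blocked at fork node V ∈ conditioning set.
  P4: blocked at fork node V ∈ conditioning set.
{V} contains no descendant of J and blocks every backdoor path.
No other singleton works — e.g. {M} leaves P4 open — so {V} is the unique smallest valid adjustment set.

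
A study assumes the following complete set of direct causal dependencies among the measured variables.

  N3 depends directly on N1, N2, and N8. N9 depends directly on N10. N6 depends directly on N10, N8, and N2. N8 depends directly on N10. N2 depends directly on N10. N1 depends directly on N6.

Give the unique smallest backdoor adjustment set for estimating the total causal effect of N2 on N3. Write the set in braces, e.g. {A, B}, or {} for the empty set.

Variables eligible for adjustment (non-descendants of N2, excluding N2 and N3): {N10, N8, N9}.
Backdoor paths from N2 to N3:
  P1: N2 <- N10 -> N8 -> N6 -> N1 -> N3
  P2: N2 <- N10 -> N8 -> N3
  P3: N2 <- N10 -> N6 <- N8 -> N3
  P4: N2 <- N10 -> N6 -> N1 -> N3
The empty set is not sufficient: P1 (N2 <- N10 -> N8 -> N6 -> N1 -> N3) has no collider blocking it and no conditioned non-collider, so it is open.
Try {N10}:
  P1: blocked at fork node N10 ∈ conditioning set.
  P2: blocked at fork node N10 ∈ conditioning set.
  P3: blocked at fork node N10 ∈ conditioning set.
  P4: blocked at fork node N10 ∈ conditioning set.
{N10} contains no descendant of N2 and blocks every backdoor path.
No other singleton works — e.g. {N8} leaves P4 open — so {N10} is the unique smallest valid adjustment set.

{N10}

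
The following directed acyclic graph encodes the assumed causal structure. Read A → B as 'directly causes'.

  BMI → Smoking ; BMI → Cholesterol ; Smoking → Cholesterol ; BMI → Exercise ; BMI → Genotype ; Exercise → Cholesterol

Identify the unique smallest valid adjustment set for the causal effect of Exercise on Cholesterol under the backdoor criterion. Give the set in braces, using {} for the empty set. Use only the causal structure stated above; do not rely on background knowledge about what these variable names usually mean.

{BMI}

Variables eligible for adjustment (non-descendants of Exercise, excluding Exercise and Cholesterol): {BMI, Genotype, Smoking}.
Backdoor paths from Exercise to Cholesterol:
  P1: Exercise <- BMI -> Smoking -> Cholesterol
  P2: Exercise <- BMI -> Cholesterol
The empty set is not sufficient: P1 (Exercise <- BMI -> Smoking -> Cholesterol) has no collider blocking it and no conditioned non-collider, so it is open.
Try {BMI}:
  P1: blocked at fork node BMI ∈ conditioning set.
  P2: blocked at fork node BMI ∈ conditioning set.
{BMI} contains no descendant of Exercise and blocks every backdoor path.
No other singleton works — e.g. {Genotype} leaves P1 open — so {BMI} is the unique smallest valid adjustment set.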